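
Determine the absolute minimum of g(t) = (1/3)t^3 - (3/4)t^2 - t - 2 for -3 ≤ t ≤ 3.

Differentiating, g'(t) = t^2 - (3/2)t - 1; which vanishes at t = -1/2 and t = 2.
Compare values at every candidate in [-3, 3]: g(-3) = -59/4,  g(-1/2) = -83/48,  g(2) = -13/3,  g(3) = -11/4.
So the minimum is g(-3) = -59/4.

-59/4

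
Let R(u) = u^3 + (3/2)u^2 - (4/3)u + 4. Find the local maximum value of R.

Critical points: R'(u) = 3u^2 + 3u - 4/3 vanishes at u = -4/3, 1/3.
R''(u) = 6u + 3. R''(-4/3) = -5 < 0 ⇒ local maximum; R''(1/3) = 5 > 0 ⇒ local minimum.
The local maximum is R(-4/3) = 164/27.

164/27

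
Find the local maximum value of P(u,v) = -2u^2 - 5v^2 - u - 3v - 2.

-57/40

∂P/∂u = -4u - 1 = 0 and ∂P/∂v = -10v - 3 = 0, so (u, v) = (-1/4, -3/10).
The Hessian has P_{uu} = -4, P_{vv} = -10, P_{uv} = 0, giving D = 40 > 0 with P_{uu} < 0, so the point is a local maximum.
P(-1/4, -3/10) = -57/40.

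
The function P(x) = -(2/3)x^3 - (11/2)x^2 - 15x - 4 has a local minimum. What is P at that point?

19/2

Critical points: P'(x) = -2x^2 - 11x - 15 vanishes at x = -3, -5/2.
Second-derivative test with P''(x) = -4x - 11: P''(-3) = 1 > 0 ⇒ local minimum; P''(-5/2) = -1 < 0 ⇒ local maximum.
Thus P has its local minimum at x = -3, with value 19/2.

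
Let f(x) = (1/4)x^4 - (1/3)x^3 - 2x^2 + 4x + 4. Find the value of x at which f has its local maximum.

1

f'(x) = x^3 - x^2 - 4x + 4. Setting f'(x) = 0 gives x ∈ {-2, 1, 2}.
Since f''(x) = 3x^2 - 2x - 4, we get f''(-2) = 12 > 0 ⇒ local minimum; f''(1) = -3 < 0 ⇒ local maximum; f''(2) = 4 > 0 ⇒ local minimum.
So the local maximum value is f(1) = 71/12.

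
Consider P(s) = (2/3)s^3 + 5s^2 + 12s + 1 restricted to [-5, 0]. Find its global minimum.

-52/3

P'(s) = 2s^2 + 10s + 12, which vanishes at s = -3 and s = -2.
Candidates: P(-5) = -52/3; P(-3) = -8; P(-2) = -25/3; P(0) = 1.
The minimum over the interval is -52/3, attained at s = -5.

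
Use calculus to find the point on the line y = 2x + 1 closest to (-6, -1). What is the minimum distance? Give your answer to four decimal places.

Minimize D(x)^2 = (x + 6)^2 + (2x + 2)^2.
d/dx[D^2] = 2(x + 6) + 2·2·(2x + 2) = 0 ⇒ x = -2.
Then y = -3 and the distance is √(20) ≈ 4.4721.

4.4721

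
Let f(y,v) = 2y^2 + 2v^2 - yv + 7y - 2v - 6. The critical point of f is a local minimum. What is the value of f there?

∂f/∂y = 4y - v + 7 = 0 and ∂f/∂v = -y + 4v - 2 = 0, so (y, v) = (-26/15, 1/15).
The Hessian has f_{yy} = 4, f_{vv} = 4, f_{yv} = -1, giving D = 15 > 0 with f_{yy} > 0, so the point is a local minimum.
f(-26/15, 1/15) = -182/15.

-182/15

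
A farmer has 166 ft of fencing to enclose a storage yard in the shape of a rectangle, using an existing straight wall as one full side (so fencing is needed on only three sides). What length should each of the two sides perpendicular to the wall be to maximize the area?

83/2

Let the sides perpendicular to the wall have length x and the parallel side y, so 2x + y = 166 and the area is A = xy = x(166 − 2x).
A'(x) = 166 − 4x = 0 gives x = 83/2, and A''(x) = −4 < 0 confirms a maximum.
Then y = 166 − 2·83/2 = 83 and A = 6889/2.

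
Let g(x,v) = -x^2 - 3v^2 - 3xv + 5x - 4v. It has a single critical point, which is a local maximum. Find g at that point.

∂g/∂x = -2x - 3v + 5 = 0 and ∂g/∂v = -3x - 6v - 4 = 0, so (x, v) = (14, -23/3).
The Hessian has g_{xx} = -2, g_{vv} = -6, g_{xv} = -3, giving D = 3 > 0 with g_{xx} < 0, so the point is a local maximum.
g(14, -23/3) = 151/3.

151/3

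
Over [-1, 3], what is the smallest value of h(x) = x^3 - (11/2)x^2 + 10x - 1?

-35/2

Differentiating, h'(x) = 3x^2 - 11x + 10; which vanishes at x = 5/3 and x = 2.
Evaluating at the critical points and endpoints: h(-1) = -35/2,  h(5/3) = 271/54,  h(2) = 5,  h(3) = 13/2.
Hence the absolute minimum is -35/2 at x = -1.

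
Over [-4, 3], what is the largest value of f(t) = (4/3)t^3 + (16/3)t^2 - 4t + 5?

f'(t) = 4t^2 + (32/3)t - 4, which vanishes at t = -3 and t = 1/3.
Evaluating at the critical points and endpoints: f(-4) = 21, f(-3) = 29, f(1/3) = 349/81, f(3) = 77.
So the maximum is f(3) = 77.

77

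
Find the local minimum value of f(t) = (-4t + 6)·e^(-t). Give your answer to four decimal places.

-0.3283

Differentiating with the product rule gives f'(t) = (4t - 10)·e^(-t). Since e^(-t) > 0, the only critical point is t = 5/2.
f''(5/2) has the same sign as 4 > 0, so this is a local minimum.
f(5/2) = (-4)·e^(-5/2) ≈ -0.3283.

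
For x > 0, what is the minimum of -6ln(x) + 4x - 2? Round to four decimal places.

h'(x) = -6/x + 4 = 0 gives x = 3/2.
h''(x) = 6/x², which is positive for x > 0, so this is a local minimum.
h(3/2) = -6·ln(3/2) + 6 - 2 ≈ 1.5672.

1.5672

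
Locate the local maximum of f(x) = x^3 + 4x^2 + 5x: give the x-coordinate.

-5/3

Critical points: f'(x) = 3x^2 + 8x + 5 vanishes at x = -5/3, -1.
Since f''(x) = 6x + 8, we get f''(-5/3) = -2 < 0 ⇒ local maximum; f''(-1) = 2 > 0 ⇒ local minimum.
Thus f has its local maximum at x = -5/3, with value -50/27.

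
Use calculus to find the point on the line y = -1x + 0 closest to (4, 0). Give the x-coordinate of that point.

2

Minimize D(x)^2 = (x - 4)^2 + (-x)^2.
d/dx[D^2] = 2(x - 4) + 2·(-1)·(-x) = 0 ⇒ x = 2.
Then y = -2 and the distance is √(8) ≈ 2.8284.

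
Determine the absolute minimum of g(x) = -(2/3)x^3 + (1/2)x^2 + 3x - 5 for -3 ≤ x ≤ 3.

-19/2

The derivative is -2x^2 + x + 3, which vanishes at x = -1 and x = 3/2.
Evaluating at the critical points and endpoints: g(-3) = 17/2; g(-1) = -41/6; g(3/2) = -13/8; g(3) = -19/2.
The minimum over the interval is -19/2, attained at x = 3.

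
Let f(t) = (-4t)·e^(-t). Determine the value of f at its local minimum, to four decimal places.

By the product rule, f'(t) = (4t - 4)·e^(-t). Since e^(-t) > 0, the only critical point is t = 1.
f''(1) has the same sign as 4 > 0, so this is a local minimum.
f(1) = (-4)·e^(-1) ≈ -1.4715.

-1.4715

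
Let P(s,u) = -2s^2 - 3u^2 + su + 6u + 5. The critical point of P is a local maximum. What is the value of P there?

187/23

∂P/∂s = -4s + u = 0 and ∂P/∂u = s - 6u + 6 = 0, so (s, u) = (6/23, 24/23).
The Hessian has P_{ss} = -4, P_{uu} = -6, P_{su} = 1, giving D = 23 > 0 with P_{ss} < 0, so the point is a local maximum.
P(6/23, 24/23) = 187/23.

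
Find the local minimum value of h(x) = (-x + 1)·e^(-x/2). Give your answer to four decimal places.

-0.4463

By the product rule, h'(x) = ((1/2)x - 3/2)·e^(-x/2). Since e^(-x/2) > 0, the only critical point is x = 3.
h''(3) has the same sign as 1/2 > 0, so this is a local minimum.
h(3) = (-2)·e^(-3/2) ≈ -0.4463.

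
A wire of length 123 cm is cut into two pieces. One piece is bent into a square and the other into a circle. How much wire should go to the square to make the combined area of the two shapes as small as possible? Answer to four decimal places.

Let x be the length used for the square. Square side x/4; circle radius (123−x)/(2π).
A(x) = (x/4)² + π·((123−x)/(2π))² = x²/16 + (123−x)²/(4π) for 0 ≤ x ≤ 123. A'(x) = x/8 − (123−x)/(2π) = 0 gives x = 4·123/(π+4) ≈ 68.8922.
A'' = 1/8 + 1/(2π) > 0, so this gives the minimum combined area; x ≈ 68.8922 cm to the square.

68.8922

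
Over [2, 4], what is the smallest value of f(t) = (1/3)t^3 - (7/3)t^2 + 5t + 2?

f'(t) = t^2 - (14/3)t + 5, whose only zero in [2, 4] is t = 3.
Compare values at every candidate in [2, 4]: f(2) = 16/3; f(3) = 5; f(4) = 6.
Hence the absolute minimum is 5 at t = 3.

5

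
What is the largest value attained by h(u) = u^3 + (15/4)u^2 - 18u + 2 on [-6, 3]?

70

The derivative is 3u^2 + (15/2)u - 18, which vanishes at u = -4 and u = 3/2.
Compare values at every candidate in [-6, 3]: h(-6) = 29,  h(-4) = 70,  h(3/2) = -211/16,  h(3) = 35/4.
The maximum over the interval is 70, attained at u = -4.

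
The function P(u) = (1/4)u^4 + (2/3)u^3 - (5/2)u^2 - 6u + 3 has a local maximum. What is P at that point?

P'(u) = u^3 + 2u^2 - 5u - 6. Setting P'(u) = 0 gives u ∈ {-3, -1, 2}.
P''(u) = 3u^2 + 4u - 5. P''(-3) = 10 > 0 ⇒ local minimum; P''(-1) = -6 < 0 ⇒ local maximum; P''(2) = 15 > 0 ⇒ local minimum.
Thus P has its local maximum at u = -1, with value 73/12.

73/12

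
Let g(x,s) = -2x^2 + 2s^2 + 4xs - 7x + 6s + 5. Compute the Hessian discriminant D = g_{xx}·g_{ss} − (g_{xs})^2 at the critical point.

-32

∂g/∂x = -4x + 4s - 7 = 0 and ∂g/∂s = 4x + 4s + 6 = 0, so (x, s) = (-13/8, 1/8).
The Hessian has g_{xx} = -4, g_{ss} = 4, g_{xs} = 4, giving D = -32 < 0, so the point is a saddle point.
D = (-4)·(4) − (4)^2 = -32.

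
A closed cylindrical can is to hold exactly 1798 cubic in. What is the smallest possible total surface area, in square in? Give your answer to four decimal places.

With radius r and height h, πr²h = 1798 so h = 1798/(πr²), and S(r) = 2πr² + 2πrh = 2πr² + 2·1798/r.
S'(r) = 4πr − 2·1798/r² = 0 ⇒ r³ = 1798/(2π), so r ≈ 6.5898 and h = 2r ≈ 13.1795.
S''(r) = 4π + 4·1798/r³ > 0, so this is the minimum; S ≈ 818.5421.

818.5421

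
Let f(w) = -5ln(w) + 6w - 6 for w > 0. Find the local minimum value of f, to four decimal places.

-0.0884

f'(w) = -5/w + 6 = 0 gives w = 5/6.
f''(w) = 5/w², which is positive for w > 0, so this is a local minimum.
f(5/6) = -5·ln(5/6) + 5 - 6 ≈ -0.0884.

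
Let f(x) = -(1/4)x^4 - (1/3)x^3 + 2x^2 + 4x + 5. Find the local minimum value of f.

37/12

Critical points: f'(x) = -x^3 - x^2 + 4x + 4 vanishes at x = -2, -1, 2.
f''(x) = -3x^2 - 2x + 4. f''(-2) = -4 < 0 ⇒ local maximum; f''(-1) = 3 > 0 ⇒ local minimum; f''(2) = -12 < 0 ⇒ local maximum.
Thus f has its local minimum at x = -1, with value 37/12.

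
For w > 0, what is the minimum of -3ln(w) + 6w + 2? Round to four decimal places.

7.0794

P'(w) = -3/w + 6 = 0 gives w = 1/2.
P''(w) = 3/w², which is positive for w > 0, so this is a local minimum.
P(1/2) = -3·ln(1/2) + 3 + 2 ≈ 7.0794.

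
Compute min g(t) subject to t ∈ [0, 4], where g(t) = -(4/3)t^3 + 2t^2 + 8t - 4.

-76/3

The derivative is -4t^2 + 4t + 8, whose only zero in [0, 4] is t = 2.
Compare values at every candidate in [0, 4]: g(0) = -4,  g(2) = 28/3,  g(4) = -76/3.
The minimum over the interval is -76/3, attained at t = 4.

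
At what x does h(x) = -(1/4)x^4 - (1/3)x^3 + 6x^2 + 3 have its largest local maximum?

Critical points: h'(x) = -x^3 - x^2 + 12x vanishes at x = -4, 0, 3.
Since h''(x) = -3x^2 - 2x + 12, we get h''(-4) = -28 < 0 ⇒ local maximum; h''(0) = 12 > 0 ⇒ local minimum; h''(3) = -21 < 0 ⇒ local maximum.
Thus h has its largest local maximum at x = -4, with value 169/3.

-4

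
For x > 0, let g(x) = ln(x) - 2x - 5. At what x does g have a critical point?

g'(x) = 1/x − 2 = 0 gives x = 1/2.
g''(x) = -1/x², which is negative for x > 0, so this is a local maximum.
g(1/2) = 1·ln(1/2) - 1 - 5 ≈ -6.6931.

1/2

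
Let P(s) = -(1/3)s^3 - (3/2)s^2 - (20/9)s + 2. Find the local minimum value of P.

499/162

P'(s) = -s^2 - 3s - 20/9. Setting P'(s) = 0 gives s ∈ {-5/3, -4/3}.
Second-derivative test with P''(s) = -2s - 3: P''(-5/3) = 1/3 > 0 ⇒ local minimum; P''(-4/3) = -1/3 < 0 ⇒ local maximum.
The local minimum is P(-5/3) = 499/162.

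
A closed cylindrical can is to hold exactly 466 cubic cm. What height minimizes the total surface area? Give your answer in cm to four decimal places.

With radius r and height h, πr²h = 466 so h = 466/(πr²), and S(r) = 2πr² + 2πrh = 2πr² + 2·466/r.
S'(r) = 4πr − 2·466/r² = 0 ⇒ r³ = 466/(2π), so r ≈ 4.2015 and h = 2r ≈ 8.4030.
S''(r) = 4π + 4·466/r³ > 0, so this is the minimum; S ≈ 332.7401.

8.4030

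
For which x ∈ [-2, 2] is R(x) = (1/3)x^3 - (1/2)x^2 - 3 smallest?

The derivative is x^2 - x, which vanishes at x = 0 and x = 1.
Compare values at every candidate in [-2, 2]: R(-2) = -23/3; R(0) = -3; R(1) = -19/6; R(2) = -7/3.
The minimum over the interval is -23/3, attained at x = -2.

-2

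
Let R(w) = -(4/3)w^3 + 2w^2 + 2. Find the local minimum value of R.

2

R'(w) = -4w^2 + 4w. Setting R'(w) = 0 gives w ∈ {0, 1}.
R''(w) = -8w + 4. R''(0) = 4 > 0 ⇒ local minimum; R''(1) = -4 < 0 ⇒ local maximum.
Thus R has its local minimum at w = 0, with value 2.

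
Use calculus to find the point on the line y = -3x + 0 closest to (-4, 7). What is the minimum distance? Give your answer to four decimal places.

1.5811

Minimize D(x)^2 = (x + 4)^2 + (-3x - 7)^2.
d/dx[D^2] = 2(x + 4) + 2·(-3)·(-3x - 7) = 0 ⇒ x = -5/2.
Then y = 15/2 and the distance is √(5/2) ≈ 1.5811.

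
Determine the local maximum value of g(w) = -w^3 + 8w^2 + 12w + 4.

g'(w) = -3w^2 + 16w + 12 = 0 at w = -2/3, 6.
g''(w) = -6w + 16. g''(-2/3) = 20 > 0 ⇒ local minimum; g''(6) = -20 < 0 ⇒ local maximum.
The local maximum is g(6) = 148.

148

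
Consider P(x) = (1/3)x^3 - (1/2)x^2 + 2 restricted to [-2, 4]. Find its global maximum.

P'(x) = x^2 - x, which vanishes at x = 0 and x = 1.
Evaluating at the critical points and endpoints: P(-2) = -8/3, P(0) = 2, P(1) = 11/6, P(4) = 46/3.
The maximum over the interval is 46/3, attained at x = 4.

46/3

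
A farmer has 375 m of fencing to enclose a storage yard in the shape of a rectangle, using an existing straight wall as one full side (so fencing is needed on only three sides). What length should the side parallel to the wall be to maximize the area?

375/2

Let the sides perpendicular to the wall have length x and the parallel side y, so 2x + y = 375 and the area is A = xy = x(375 − 2x).
A'(x) = 375 − 4x = 0 gives x = 375/4, and A''(x) = −4 < 0 confirms a maximum.
Then y = 375 − 2·375/4 = 375/2 and A = 140625/8.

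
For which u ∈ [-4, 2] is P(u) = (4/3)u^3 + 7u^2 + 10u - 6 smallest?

-4

Differentiating, P'(u) = 4u^2 + 14u + 10; which vanishes at u = -5/2 and u = -1.
Candidates: P(-4) = -58/3; P(-5/2) = -97/12; P(-1) = -31/3; P(2) = 158/3.
The minimum over the interval is -58/3, attained at u = -4.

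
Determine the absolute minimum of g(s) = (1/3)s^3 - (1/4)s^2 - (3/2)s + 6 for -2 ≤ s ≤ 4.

69/16

g'(s) = s^2 - (1/2)s - 3/2, which vanishes at s = -1 and s = 3/2.
Candidates: g(-2) = 16/3, g(-1) = 83/12, g(3/2) = 69/16, g(4) = 52/3.
The minimum over the interval is 69/16, attained at s = 3/2.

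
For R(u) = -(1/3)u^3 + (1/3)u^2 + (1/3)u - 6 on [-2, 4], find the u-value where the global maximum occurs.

The derivative is -u^2 + (2/3)u + 1/3, which vanishes at u = -1/3 and u = 1.
Evaluating at the critical points and endpoints: R(-2) = -8/3; R(-1/3) = -491/81; R(1) = -17/3; R(4) = -62/3.
The maximum over the interval is -8/3, attained at u = -2.

-2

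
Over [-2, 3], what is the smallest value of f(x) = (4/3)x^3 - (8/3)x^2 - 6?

-82/3

The derivative is 4x^2 - (16/3)x, which vanishes at x = 0 and x = 4/3.
Evaluating at the critical points and endpoints: f(-2) = -82/3; f(0) = -6; f(4/3) = -614/81; f(3) = 6.
So the minimum is f(-2) = -82/3.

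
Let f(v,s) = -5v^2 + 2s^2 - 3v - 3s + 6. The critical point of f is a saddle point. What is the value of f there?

∂f/∂v = -10v - 3 = 0 and ∂f/∂s = 4s - 3 = 0, so (v, s) = (-3/10, 3/4).
The Hessian has f_{vv} = -10, f_{ss} = 4, f_{vs} = 0, giving D = -40 < 0, so the point is a saddle point.
f(-3/10, 3/4) = 213/40.

213/40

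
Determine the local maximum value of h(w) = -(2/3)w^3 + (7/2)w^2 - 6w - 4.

h'(w) = -2w^2 + 7w - 6 = 0 at w = 3/2, 2.
Since h''(w) = -4w + 7, we get h''(3/2) = 1 > 0 ⇒ local minimum; h''(2) = -1 < 0 ⇒ local maximum.
The local maximum is h(2) = -22/3.

-22/3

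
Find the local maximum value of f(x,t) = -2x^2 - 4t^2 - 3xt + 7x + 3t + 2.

197/23

∂f/∂x = -4x - 3t + 7 = 0 and ∂f/∂t = -3x - 8t + 3 = 0, so (x, t) = (47/23, -9/23).
The Hessian has f_{xx} = -4, f_{tt} = -8, f_{xt} = -3, giving D = 23 > 0 with f_{xx} < 0, so the point is a local maximum.
f(47/23, -9/23) = 197/23.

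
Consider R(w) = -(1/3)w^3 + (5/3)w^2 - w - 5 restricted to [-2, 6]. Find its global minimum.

R'(w) = -w^2 + (10/3)w - 1, which vanishes at w = 1/3 and w = 3.
Evaluating at the critical points and endpoints: R(-2) = 19/3, R(1/3) = -418/81, R(3) = -2, R(6) = -23.
So the minimum is R(6) = -23.

-23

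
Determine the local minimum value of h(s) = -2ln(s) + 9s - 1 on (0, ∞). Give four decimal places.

h'(s) = -2/s + 9 = 0 gives s = 2/9.
h''(s) = 2/s², which is positive for s > 0, so this is a local minimum.
h(2/9) = -2·ln(2/9) + 2 - 1 ≈ 4.0082.

4.0082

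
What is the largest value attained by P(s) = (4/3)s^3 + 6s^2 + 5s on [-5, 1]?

The derivative is 4s^2 + 12s + 5, which vanishes at s = -5/2 and s = -1/2.
Compare values at every candidate in [-5, 1]: P(-5) = -125/3, P(-5/2) = 25/6, P(-1/2) = -7/6, P(1) = 37/3.
Hence the absolute maximum is 37/3 at s = 1.

37/3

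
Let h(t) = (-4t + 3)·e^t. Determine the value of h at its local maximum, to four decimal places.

h'(t) = (-4)·e^t + (-4t + 3)·1·e^t = (-4t - 1)·e^t. Since e^t > 0, the only critical point is t = -1/4.
h''(-1/4) has the same sign as -4 < 0, so this is a local maximum.
h(-1/4) = (4)·e^(-1/4) ≈ 3.1152.

3.1152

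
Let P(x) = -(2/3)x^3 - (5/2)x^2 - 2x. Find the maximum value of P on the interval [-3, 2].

P'(x) = -2x^2 - 5x - 2, which vanishes at x = -2 and x = -1/2.
Evaluating at the critical points and endpoints: P(-3) = 3/2; P(-2) = -2/3; P(-1/2) = 11/24; P(2) = -58/3.
Hence the absolute maximum is 3/2 at x = -3.

3/2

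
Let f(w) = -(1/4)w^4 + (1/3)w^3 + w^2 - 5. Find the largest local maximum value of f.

-7/3

Critical points: f'(w) = -w^3 + w^2 + 2w vanishes at w = -1, 0, 2.
Second-derivative test with f''(w) = -3w^2 + 2w + 2: f''(-1) = -3 < 0 ⇒ local maximum; f''(0) = 2 > 0 ⇒ local minimum; f''(2) = -6 < 0 ⇒ local maximum.
So the largest local maximum value is f(2) = -7/3.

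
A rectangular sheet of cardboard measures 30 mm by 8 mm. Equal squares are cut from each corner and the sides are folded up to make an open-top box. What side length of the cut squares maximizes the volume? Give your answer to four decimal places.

With cut size x, the volume is V(x) = x(30 − 2x)(8 − 2x) for 0 < x < 4.
V'(x) = 12x^2 − 152x + 240. Setting V'(x) = 0 gives x ≈ 1.8488 (the root in (0, 4)).
V''(x) = 24x − 152 is negative there, so this is the maximum; V ≈ 209.2166.

1.8488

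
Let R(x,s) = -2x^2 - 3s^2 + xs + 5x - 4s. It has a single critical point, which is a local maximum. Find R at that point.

∂R/∂x = -4x + s + 5 = 0 and ∂R/∂s = x - 6s - 4 = 0, so (x, s) = (26/23, -11/23).
The Hessian has R_{xx} = -4, R_{ss} = -6, R_{xs} = 1, giving D = 23 > 0 with R_{xx} < 0, so the point is a local maximum.
R(26/23, -11/23) = 87/23.

87/23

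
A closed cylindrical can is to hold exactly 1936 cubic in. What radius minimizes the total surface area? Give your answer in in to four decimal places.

6.7542

With radius r and height h, πr²h = 1936 so h = 1936/(πr²), and S(r) = 2πr² + 2πrh = 2πr² + 2·1936/r.
S'(r) = 4πr − 2·1936/r² = 0 ⇒ r³ = 1936/(2π), so r ≈ 6.7542 and h = 2r ≈ 13.5084.
S''(r) = 4π + 4·1936/r³ > 0, so this is the minimum; S ≈ 859.9069.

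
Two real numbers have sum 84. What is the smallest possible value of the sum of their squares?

With a + b = 84, a^2 + b^2 = a^2 + (84 − a)^2.
The derivative 2a − 2(84 − a) = 4a − 168 vanishes at a = 42; second derivative 4 > 0, a minimum.
The minimum is 2·(42)^2 = 3528.

3528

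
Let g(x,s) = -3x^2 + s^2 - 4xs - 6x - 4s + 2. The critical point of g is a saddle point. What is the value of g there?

∂g/∂x = -6x - 4s - 6 = 0 and ∂g/∂s = -4x + 2s - 4 = 0, so (x, s) = (-1, 0).
The Hessian has g_{xx} = -6, g_{ss} = 2, g_{xs} = -4, giving D = -28 < 0, so the point is a saddle point.
g(-1, 0) = 5.

5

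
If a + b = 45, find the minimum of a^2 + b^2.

2025/2

With a + b = 45, a^2 + b^2 = a^2 + (45 − a)^2.
The derivative 2a − 2(45 − a) = 4a − 90 vanishes at a = 45/2; second derivative 4 > 0, a minimum.
The minimum is 2·(45/2)^2 = 2025/2.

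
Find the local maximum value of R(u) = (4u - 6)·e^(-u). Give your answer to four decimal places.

0.3283

Differentiating with the product rule gives R'(u) = (-4u + 10)·e^(-u). Since e^(-u) > 0, the only critical point is u = 5/2.
R''(5/2) has the same sign as -4 < 0, so this is a local maximum.
R(5/2) = (4)·e^(-5/2) ≈ 0.3283.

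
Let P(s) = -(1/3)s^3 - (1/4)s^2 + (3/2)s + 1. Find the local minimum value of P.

-11/16

P'(s) = -s^2 - (1/2)s + 3/2. Setting P'(s) = 0 gives s ∈ {-3/2, 1}.
P''(s) = -2s - 1/2. P''(-3/2) = 5/2 > 0 ⇒ local minimum; P''(1) = -5/2 < 0 ⇒ local maximum.
Thus P has its local minimum at s = -3/2, with value -11/16.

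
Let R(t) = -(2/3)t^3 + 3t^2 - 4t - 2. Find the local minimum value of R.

-11/3

Critical points: R'(t) = -2t^2 + 6t - 4 vanishes at t = 1, 2.
Since R''(t) = -4t + 6, we get R''(1) = 2 > 0 ⇒ local minimum; R''(2) = -2 < 0 ⇒ local maximum.
So the local minimum value is R(1) = -11/3.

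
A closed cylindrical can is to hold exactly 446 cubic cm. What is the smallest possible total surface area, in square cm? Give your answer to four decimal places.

323.1502

With radius r and height h, πr²h = 446 so h = 446/(πr²), and S(r) = 2πr² + 2πrh = 2πr² + 2·446/r.
S'(r) = 4πr − 2·446/r² = 0 ⇒ r³ = 446/(2π), so r ≈ 4.1405 and h = 2r ≈ 8.2810.
S''(r) = 4π + 4·446/r³ > 0, so this is the minimum; S ≈ 323.1502.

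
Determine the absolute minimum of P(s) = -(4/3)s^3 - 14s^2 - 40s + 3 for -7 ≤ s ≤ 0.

P'(s) = -4s^2 - 28s - 40, which vanishes at s = -5 and s = -2.
Candidates: P(-7) = 163/3, P(-5) = 59/3, P(-2) = 113/3, P(0) = 3.
The minimum over the interval is 3, attained at s = 0.

3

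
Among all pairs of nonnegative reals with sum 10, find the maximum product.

With x + y = 10, the product is P(x) = x(10 − x).
P'(x) = 10 − 2x = 0 gives x = 5; P'' = −2 < 0, so this is the maximum.
P = 5·5 = 25.

25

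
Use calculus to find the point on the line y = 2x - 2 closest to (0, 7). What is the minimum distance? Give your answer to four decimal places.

Minimize D(x)^2 = (x + 0)^2 + (2x - 9)^2.
d/dx[D^2] = 2(x + 0) + 2·2·(2x - 9) = 0 ⇒ x = 18/5.
Then y = 26/5 and the distance is √(81/5) ≈ 4.0249.

4.0249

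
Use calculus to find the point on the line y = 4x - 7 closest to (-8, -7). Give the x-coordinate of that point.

-8/17

Minimize D(x)^2 = (x + 8)^2 + (4x)^2.
d/dx[D^2] = 2(x + 8) + 2·4·(4x) = 0 ⇒ x = -8/17.
Then y = -151/17 and the distance is √(1024/17) ≈ 7.7611.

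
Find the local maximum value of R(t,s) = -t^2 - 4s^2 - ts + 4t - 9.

-71/15

∂R/∂t = -2t - s + 4 = 0 and ∂R/∂s = -t - 8s = 0, so (t, s) = (32/15, -4/15).
The Hessian has R_{tt} = -2, R_{ss} = -8, R_{ts} = -1, giving D = 15 > 0 with R_{tt} < 0, so the point is a local maximum.
R(32/15, -4/15) = -71/15.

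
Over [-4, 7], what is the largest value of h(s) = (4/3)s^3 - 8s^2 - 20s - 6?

14/3

Differentiating, h'(s) = 4s^2 - 16s - 20; which vanishes at s = -1 and s = 5.
Compare values at every candidate in [-4, 7]: h(-4) = -418/3; h(-1) = 14/3; h(5) = -418/3; h(7) = -242/3.
Hence the absolute maximum is 14/3 at s = -1.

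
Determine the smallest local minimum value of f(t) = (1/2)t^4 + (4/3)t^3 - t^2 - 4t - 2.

f'(t) = 2t^3 + 4t^2 - 2t - 4. Setting f'(t) = 0 gives t ∈ {-2, -1, 1}.
f''(t) = 6t^2 + 8t - 2. f''(-2) = 6 > 0 ⇒ local minimum; f''(-1) = -4 < 0 ⇒ local maximum; f''(1) = 12 > 0 ⇒ local minimum.
So the smallest local minimum value is f(1) = -31/6.

-31/6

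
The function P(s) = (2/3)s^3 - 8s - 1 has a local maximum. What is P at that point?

29/3

P'(s) = 2s^2 - 8 = 0 at s = -2, 2.
Second-derivative test with P''(s) = 4s: P''(-2) = -8 < 0 ⇒ local maximum; P''(2) = 8 > 0 ⇒ local minimum.
So the local maximum value is P(-2) = 29/3.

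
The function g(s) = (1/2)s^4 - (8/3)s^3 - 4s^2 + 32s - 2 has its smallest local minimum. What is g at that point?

-158/3

g'(s) = 2s^3 - 8s^2 - 8s + 32. Setting g'(s) = 0 gives s ∈ {-2, 2, 4}.
Second-derivative test with g''(s) = 6s^2 - 16s - 8: g''(-2) = 48 > 0 ⇒ local minimum; g''(2) = -16 < 0 ⇒ local maximum; g''(4) = 24 > 0 ⇒ local minimum.
The smallest local minimum is g(-2) = -158/3.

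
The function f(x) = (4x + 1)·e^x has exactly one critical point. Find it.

Differentiating with the product rule gives f'(x) = (4x + 5)·e^x. Since e^x > 0, the only critical point is x = -5/4.
f''(-5/4) has the same sign as 4 > 0, so this is a local minimum.
f(-5/4) = (-4)·e^(-5/4) ≈ -1.1460.

-5/4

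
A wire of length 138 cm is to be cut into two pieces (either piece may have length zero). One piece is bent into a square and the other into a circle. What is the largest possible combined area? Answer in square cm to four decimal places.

Let x be the length used for the square. Square side x/4; circle radius (138−x)/(2π).
A(x) = (x/4)² + π·((138−x)/(2π))² = x²/16 + (138−x)²/(4π) for 0 ≤ x ≤ 138. A'(x) = x/8 − (138−x)/(2π) = 0 gives x = 4·138/(π+4) ≈ 77.2937.
A'' > 0, so the interior critical point is a minimum; the maximum is at an endpoint. A(0) = 1515.4734 and A(138) = 1190.2500, so the largest area is 1515.4734.

1515.4734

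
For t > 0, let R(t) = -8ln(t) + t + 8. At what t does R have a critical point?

8

R'(t) = -8/t + 1 = 0 gives t = 8.
R''(t) = 8/t², which is positive for t > 0, so this is a local minimum.
R(8) = -8·ln(8) + 8 + 8 ≈ -0.6355.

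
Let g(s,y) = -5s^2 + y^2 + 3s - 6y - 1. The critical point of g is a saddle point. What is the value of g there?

∂g/∂s = -10s + 3 = 0 and ∂g/∂y = 2y - 6 = 0, so (s, y) = (3/10, 3).
The Hessian has g_{ss} = -10, g_{yy} = 2, g_{sy} = 0, giving D = -20 < 0, so the point is a saddle point.
g(3/10, 3) = -191/20.

-191/20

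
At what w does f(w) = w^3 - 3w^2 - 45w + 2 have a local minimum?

5

Critical points: f'(w) = 3w^2 - 6w - 45 vanishes at w = -3, 5.
Since f''(w) = 6w - 6, we get f''(-3) = -24 < 0 ⇒ local maximum; f''(5) = 24 > 0 ⇒ local minimum.
So the local minimum value is f(5) = -173.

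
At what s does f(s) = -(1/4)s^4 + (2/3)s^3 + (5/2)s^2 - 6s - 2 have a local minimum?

Critical points: f'(s) = -s^3 + 2s^2 + 5s - 6 vanishes at s = -2, 1, 3.
f''(s) = -3s^2 + 4s + 5. f''(-2) = -15 < 0 ⇒ local maximum; f''(1) = 6 > 0 ⇒ local minimum; f''(3) = -10 < 0 ⇒ local maximum.
The local minimum is f(1) = -61/12.

1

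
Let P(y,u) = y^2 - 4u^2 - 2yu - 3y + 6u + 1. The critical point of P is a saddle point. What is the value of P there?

-4/5

∂P/∂y = 2y - 2u - 3 = 0 and ∂P/∂u = -2y - 8u + 6 = 0, so (y, u) = (9/5, 3/10).
The Hessian has P_{yy} = 2, P_{uu} = -8, P_{yu} = -2, giving D = -20 < 0, so the point is a saddle point.
P(9/5, 3/10) = -4/5.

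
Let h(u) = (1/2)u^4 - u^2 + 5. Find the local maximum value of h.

5

h'(u) = 2u^3 - 2u. Setting h'(u) = 0 gives u ∈ {-1, 0, 1}.
Since h''(u) = 6u^2 - 2, we get h''(-1) = 4 > 0 ⇒ local minimum; h''(0) = -2 < 0 ⇒ local maximum; h''(1) = 4 > 0 ⇒ local minimum.
The local maximum is h(0) = 5.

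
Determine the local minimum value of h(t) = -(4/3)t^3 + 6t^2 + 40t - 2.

-142/3

h'(t) = -4t^2 + 12t + 40 = 0 at t = -2, 5.
Since h''(t) = -8t + 12, we get h''(-2) = 28 > 0 ⇒ local minimum; h''(5) = -28 < 0 ⇒ local maximum.
Thus h has its local minimum at t = -2, with value -142/3.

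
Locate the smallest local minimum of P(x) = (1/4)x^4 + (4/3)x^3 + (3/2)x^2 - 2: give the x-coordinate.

-3

P'(x) = x^3 + 4x^2 + 3x. Setting P'(x) = 0 gives x ∈ {-3, -1, 0}.
Second-derivative test with P''(x) = 3x^2 + 8x + 3: P''(-3) = 6 > 0 ⇒ local minimum; P''(-1) = -2 < 0 ⇒ local maximum; P''(0) = 3 > 0 ⇒ local minimum.
So the smallest local minimum value is P(-3) = -17/4.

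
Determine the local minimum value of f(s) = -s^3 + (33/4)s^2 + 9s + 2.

-5/16

Critical points: f'(s) = -3s^2 + (33/2)s + 9 vanishes at s = -1/2, 6.
f''(s) = -6s + 33/2. f''(-1/2) = 39/2 > 0 ⇒ local minimum; f''(6) = -39/2 < 0 ⇒ local maximum.
The local minimum is f(-1/2) = -5/16.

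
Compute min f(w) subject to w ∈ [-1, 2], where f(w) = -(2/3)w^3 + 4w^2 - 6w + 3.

Differentiating, f'(w) = -2w^2 + 8w - 6; whose only zero in [-1, 2] is w = 1.
Evaluating at the critical points and endpoints: f(-1) = 41/3; f(1) = 1/3; f(2) = 5/3.
So the minimum is f(1) = 1/3.

1/3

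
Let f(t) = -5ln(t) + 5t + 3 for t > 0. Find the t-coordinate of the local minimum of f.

f'(t) = -5/t + 5 = 0 gives t = 1.
f''(t) = 5/t², which is positive for t > 0, so this is a local minimum.
f(1) = -5·ln(1) + 5 + 3 ≈ 8.0000.

1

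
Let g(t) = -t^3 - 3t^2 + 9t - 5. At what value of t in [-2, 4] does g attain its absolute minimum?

4

g'(t) = -3t^2 - 6t + 9, whose only zero in [-2, 4] is t = 1.
Evaluating at the critical points and endpoints: g(-2) = -27,  g(1) = 0,  g(4) = -81.
The minimum over the interval is -81, attained at t = 4.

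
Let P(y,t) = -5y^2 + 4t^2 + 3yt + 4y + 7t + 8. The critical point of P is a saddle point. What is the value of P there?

447/89

∂P/∂y = -10y + 3t + 4 = 0 and ∂P/∂t = 3y + 8t + 7 = 0, so (y, t) = (11/89, -82/89).
The Hessian has P_{yy} = -10, P_{tt} = 8, P_{yt} = 3, giving D = -89 < 0, so the point is a saddle point.
P(11/89, -82/89) = 447/89.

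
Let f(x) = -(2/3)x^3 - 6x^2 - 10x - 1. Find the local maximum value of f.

f'(x) = -2x^2 - 12x - 10. Setting f'(x) = 0 gives x ∈ {-5, -1}.
f''(x) = -4x - 12. f''(-5) = 8 > 0 ⇒ local minimum; f''(-1) = -8 < 0 ⇒ local maximum.
The local maximum is f(-1) = 11/3.

11/3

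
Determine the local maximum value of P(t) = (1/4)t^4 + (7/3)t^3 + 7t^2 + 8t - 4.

P'(t) = t^3 + 7t^2 + 14t + 8 = 0 at t = -4, -2, -1.
Since P''(t) = 3t^2 + 14t + 14, we get P''(-4) = 6 > 0 ⇒ local minimum; P''(-2) = -2 < 0 ⇒ local maximum; P''(-1) = 3 > 0 ⇒ local minimum.
Thus P has its local maximum at t = -2, with value -20/3.

-20/3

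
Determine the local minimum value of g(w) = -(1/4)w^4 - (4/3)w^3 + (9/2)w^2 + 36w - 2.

Critical points: g'(w) = -w^3 - 4w^2 + 9w + 36 vanishes at w = -4, -3, 3.
Since g''(w) = -3w^2 - 8w + 9, we get g''(-4) = -7 < 0 ⇒ local maximum; g''(-3) = 6 > 0 ⇒ local minimum; g''(3) = -42 < 0 ⇒ local maximum.
The local minimum is g(-3) = -215/4.

-215/4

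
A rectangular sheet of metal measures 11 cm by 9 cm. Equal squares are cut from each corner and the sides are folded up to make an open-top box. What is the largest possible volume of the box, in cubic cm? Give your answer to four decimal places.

With cut size x, the volume is V(x) = x(11 − 2x)(9 − 2x) for 0 < x < 4.5.
V'(x) = 12x^2 − 80x + 99. Setting V'(x) = 0 gives x ≈ 1.6419 (the root in (0, 4.5)).
V''(x) = 24x − 80 is negative there, so this is the maximum; V ≈ 72.4198.

72.4198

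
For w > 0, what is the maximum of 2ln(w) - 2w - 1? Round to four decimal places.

-3.0000

h'(w) = 2/w − 2 = 0 gives w = 1.
h''(w) = -2/w², which is negative for w > 0, so this is a local maximum.
h(1) = 2·ln(1) - 2 - 1 ≈ -3.0000.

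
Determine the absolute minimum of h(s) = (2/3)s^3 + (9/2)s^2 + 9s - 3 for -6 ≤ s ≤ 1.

The derivative is 2s^2 + 9s + 9, which vanishes at s = -3 and s = -3/2.
Evaluating at the critical points and endpoints: h(-6) = -39, h(-3) = -15/2, h(-3/2) = -69/8, h(1) = 67/6.
So the minimum is h(-6) = -39.

-39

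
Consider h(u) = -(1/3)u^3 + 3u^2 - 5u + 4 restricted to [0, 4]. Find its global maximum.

h'(u) = -u^2 + 6u - 5, whose only zero in [0, 4] is u = 1.
Evaluating at the critical points and endpoints: h(0) = 4,  h(1) = 5/3,  h(4) = 32/3.
Hence the absolute maximum is 32/3 at u = 4.

32/3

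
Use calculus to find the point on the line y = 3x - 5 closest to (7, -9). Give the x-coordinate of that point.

-1/2

Minimize D(x)^2 = (x - 7)^2 + (3x + 4)^2.
d/dx[D^2] = 2(x - 7) + 2·3·(3x + 4) = 0 ⇒ x = -1/2.
Then y = -13/2 and the distance is √(125/2) ≈ 7.9057.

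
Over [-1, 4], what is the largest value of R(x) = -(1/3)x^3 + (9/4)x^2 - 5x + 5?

151/12

R'(x) = -x^2 + (9/2)x - 5, which vanishes at x = 2 and x = 5/2.
Compare values at every candidate in [-1, 4]: R(-1) = 151/12; R(2) = 4/3; R(5/2) = 65/48; R(4) = -1/3.
So the maximum is R(-1) = 151/12.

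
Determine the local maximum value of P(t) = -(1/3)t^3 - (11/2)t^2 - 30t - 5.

P'(t) = -t^2 - 11t - 30 = 0 at t = -6, -5.
Second-derivative test with P''(t) = -2t - 11: P''(-6) = 1 > 0 ⇒ local minimum; P''(-5) = -1 < 0 ⇒ local maximum.
So the local maximum value is P(-5) = 295/6.

295/6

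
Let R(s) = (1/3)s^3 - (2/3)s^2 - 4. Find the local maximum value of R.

R'(s) = s^2 - (4/3)s = 0 at s = 0, 4/3.
Second-derivative test with R''(s) = 2s - 4/3: R''(0) = -4/3 < 0 ⇒ local maximum; R''(4/3) = 4/3 > 0 ⇒ local minimum.
So the local maximum value is R(0) = -4.

-4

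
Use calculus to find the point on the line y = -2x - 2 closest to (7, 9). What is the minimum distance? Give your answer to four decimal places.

11.1803

Minimize D(x)^2 = (x - 7)^2 + (-2x - 11)^2.
d/dx[D^2] = 2(x - 7) + 2·(-2)·(-2x - 11) = 0 ⇒ x = -3.
Then y = 4 and the distance is √(125) ≈ 11.1803.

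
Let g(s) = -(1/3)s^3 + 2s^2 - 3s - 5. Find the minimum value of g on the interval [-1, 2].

-19/3

Differentiating, g'(s) = -s^2 + 4s - 3; whose only zero in [-1, 2] is s = 1.
Evaluating at the critical points and endpoints: g(-1) = 1/3,  g(1) = -19/3,  g(2) = -17/3.
The minimum over the interval is -19/3, attained at s = 1.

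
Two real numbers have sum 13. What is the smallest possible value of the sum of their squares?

With a + b = 13, a^2 + b^2 = a^2 + (13 − a)^2.
The derivative 2a − 2(13 − a) = 4a − 26 vanishes at a = 13/2; second derivative 4 > 0, a minimum.
The minimum is 2·(13/2)^2 = 169/2.

169/2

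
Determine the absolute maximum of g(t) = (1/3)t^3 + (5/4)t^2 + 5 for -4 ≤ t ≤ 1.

Differentiating, g'(t) = t^2 + (5/2)t; which vanishes at t = -5/2 and t = 0.
Candidates: g(-4) = 11/3, g(-5/2) = 365/48, g(0) = 5, g(1) = 79/12.
So the maximum is g(-5/2) = 365/48.

365/48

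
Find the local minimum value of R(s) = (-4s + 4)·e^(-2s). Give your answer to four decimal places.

-0.0996

By the product rule, R'(s) = (8s - 12)·e^(-2s). Since e^(-2s) > 0, the only critical point is s = 3/2.
R''(3/2) has the same sign as 8 > 0, so this is a local minimum.
R(3/2) = (-2)·e^(-3) ≈ -0.0996.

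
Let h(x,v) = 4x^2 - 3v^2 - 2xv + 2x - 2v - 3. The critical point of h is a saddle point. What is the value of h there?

∂h/∂x = 8x - 2v + 2 = 0 and ∂h/∂v = -2x - 6v - 2 = 0, so (x, v) = (-4/13, -3/13).
The Hessian has h_{xx} = 8, h_{vv} = -6, h_{xv} = -2, giving D = -52 < 0, so the point is a saddle point.
h(-4/13, -3/13) = -40/13.

-40/13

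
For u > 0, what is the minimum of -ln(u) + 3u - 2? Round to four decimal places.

f'(u) = -1/u + 3 = 0 gives u = 1/3.
f''(u) = 1/u², which is positive for u > 0, so this is a local minimum.
f(1/3) = -1·ln(1/3) + 1 - 2 ≈ 0.0986.

0.0986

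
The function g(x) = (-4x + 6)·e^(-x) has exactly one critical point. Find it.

5/2

g'(x) = (-4)·e^(-x) + (-4x + 6)·(-1)·e^(-x) = (4x - 10)·e^(-x). Since e^(-x) > 0, the only critical point is x = 5/2.
g''(5/2) has the same sign as 4 > 0, so this is a local minimum.
g(5/2) = (-4)·e^(-5/2) ≈ -0.3283.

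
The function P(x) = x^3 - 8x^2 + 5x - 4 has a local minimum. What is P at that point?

-54

P'(x) = 3x^2 - 16x + 5. Setting P'(x) = 0 gives x ∈ {1/3, 5}.
Second-derivative test with P''(x) = 6x - 16: P''(1/3) = -14 < 0 ⇒ local maximum; P''(5) = 14 > 0 ⇒ local minimum.
The local minimum is P(5) = -54.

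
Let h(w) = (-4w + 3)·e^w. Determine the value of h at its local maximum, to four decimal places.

Differentiating with the product rule gives h'(w) = (-4w - 1)·e^w. Since e^w > 0, the only critical point is w = -1/4.
h''(-1/4) has the same sign as -4 < 0, so this is a local maximum.
h(-1/4) = (4)·e^(-1/4) ≈ 3.1152.

3.1152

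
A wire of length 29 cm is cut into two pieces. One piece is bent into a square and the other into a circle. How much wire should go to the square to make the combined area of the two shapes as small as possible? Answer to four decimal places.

Let x be the length used for the square. Square side x/4; circle radius (29−x)/(2π).
A(x) = (x/4)² + π·((29−x)/(2π))² = x²/16 + (29−x)²/(4π) for 0 ≤ x ≤ 29. A'(x) = x/8 − (29−x)/(2π) = 0 gives x = 4·29/(π+4) ≈ 16.2429.
A'' = 1/8 + 1/(2π) > 0, so this gives the minimum combined area; x ≈ 16.2429 cm to the square.

16.2429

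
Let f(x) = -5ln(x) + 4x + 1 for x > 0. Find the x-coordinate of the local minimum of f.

f'(x) = -5/x + 4 = 0 gives x = 5/4.
f''(x) = 5/x², which is positive for x > 0, so this is a local minimum.
f(5/4) = -5·ln(5/4) + 5 + 1 ≈ 4.8843.

5/4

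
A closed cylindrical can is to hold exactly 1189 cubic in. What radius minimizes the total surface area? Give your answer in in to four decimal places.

With radius r and height h, πr²h = 1189 so h = 1189/(πr²), and S(r) = 2πr² + 2πrh = 2πr² + 2·1189/r.
S'(r) = 4πr − 2·1189/r² = 0 ⇒ r³ = 1189/(2π), so r ≈ 5.7412 and h = 2r ≈ 11.4823.
S''(r) = 4π + 4·1189/r³ > 0, so this is the minimum; S ≈ 621.3016.

5.7412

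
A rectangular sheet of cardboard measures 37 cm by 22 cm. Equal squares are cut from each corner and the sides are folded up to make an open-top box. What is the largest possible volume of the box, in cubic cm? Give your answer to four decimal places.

1638.0974

With cut size x, the volume is V(x) = x(37 − 2x)(22 − 2x) for 0 < x < 11.
V'(x) = 12x^2 − 236x + 814. Setting V'(x) = 0 gives x ≈ 4.4611 (the root in (0, 11)).
V''(x) = 24x − 236 is negative there, so this is the maximum; V ≈ 1638.0974.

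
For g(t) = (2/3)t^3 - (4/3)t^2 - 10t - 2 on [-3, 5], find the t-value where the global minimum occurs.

g'(t) = 2t^2 - (8/3)t - 10, which vanishes at t = -5/3 and t = 3.
Compare values at every candidate in [-3, 5]: g(-3) = -2, g(-5/3) = 638/81, g(3) = -26, g(5) = -2.
So the minimum is g(3) = -26.

3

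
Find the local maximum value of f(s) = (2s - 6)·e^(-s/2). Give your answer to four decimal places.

Differentiating with the product rule gives f'(s) = (-s + 5)·e^(-s/2). Since e^(-s/2) > 0, the only critical point is s = 5.
f''(5) has the same sign as -1 < 0, so this is a local maximum.
f(5) = (4)·e^(-5/2) ≈ 0.3283.

0.3283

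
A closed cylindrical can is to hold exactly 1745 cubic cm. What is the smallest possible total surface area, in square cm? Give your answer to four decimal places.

802.3764

With radius r and height h, πr²h = 1745 so h = 1745/(πr²), and S(r) = 2πr² + 2πrh = 2πr² + 2·1745/r.
S'(r) = 4πr − 2·1745/r² = 0 ⇒ r³ = 1745/(2π), so r ≈ 6.5244 and h = 2r ≈ 13.0487.
S''(r) = 4π + 4·1745/r³ > 0, so this is the minimum; S ≈ 802.3764.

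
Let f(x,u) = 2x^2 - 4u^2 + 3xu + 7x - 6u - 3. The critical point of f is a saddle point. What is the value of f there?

-121/41

∂f/∂x = 4x + 3u + 7 = 0 and ∂f/∂u = 3x - 8u - 6 = 0, so (x, u) = (-38/41, -45/41).
The Hessian has f_{xx} = 4, f_{uu} = -8, f_{xu} = 3, giving D = -41 < 0, so the point is a saddle point.
f(-38/41, -45/41) = -121/41.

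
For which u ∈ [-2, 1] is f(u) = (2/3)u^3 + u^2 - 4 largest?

1

f'(u) = 2u^2 + 2u, which vanishes at u = -1 and u = 0.
Evaluating at the critical points and endpoints: f(-2) = -16/3; f(-1) = -11/3; f(0) = -4; f(1) = -7/3.
Hence the absolute maximum is -7/3 at u = 1.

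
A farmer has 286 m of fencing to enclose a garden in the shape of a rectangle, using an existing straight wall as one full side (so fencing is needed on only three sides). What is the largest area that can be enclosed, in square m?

20449/2

Let the sides perpendicular to the wall have length x and the parallel side y, so 2x + y = 286 and the area is A = xy = x(286 − 2x).
A'(x) = 286 − 4x = 0 gives x = 143/2, and A''(x) = −4 < 0 confirms a maximum.
Then y = 286 − 2·143/2 = 143 and A = 20449/2.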